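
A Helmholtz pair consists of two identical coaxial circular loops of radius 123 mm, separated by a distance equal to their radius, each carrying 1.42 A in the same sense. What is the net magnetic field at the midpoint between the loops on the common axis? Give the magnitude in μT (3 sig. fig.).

B ≈ 10.4 μT

Each loop contributes B = μ₀IR²/[2(R²+z²)^(3/2)] on the axis, with z measured from that loop.
Loop 1 (z = 0.0615 m): B₁ = 5.19×10⁻⁶ T. Loop 2 (z = 0.0615 m): B₂ = 5.19×10⁻⁶ T.
The fields add: B = B₁ + B₂ = 1.04×10⁻⁵ T.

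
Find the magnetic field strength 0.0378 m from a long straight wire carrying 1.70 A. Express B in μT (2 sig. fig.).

For an infinitely long straight wire, B = μ₀I/(2πd).
B = (4π×10⁻⁷ × 1.70) / (2π × 0.0378) = 8.99×10⁻⁶ T.

B ≈ 9.0 μT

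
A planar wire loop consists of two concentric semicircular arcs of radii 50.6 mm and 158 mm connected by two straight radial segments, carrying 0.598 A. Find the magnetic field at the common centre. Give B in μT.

The radial connectors point toward the centre, so dl × r̂ = 0 and they contribute nothing.
Each semicircle gives μ₀I/(4R): inner arc 3.71×10⁻⁶ T, outer arc 1.19×10⁻⁶ T.
The two arcs carry current in opposite angular senses, so their fields oppose: B = |3.71×10⁻⁶ − 1.19×10⁻⁶| = 2.52×10⁻⁶ T.

B ≈ 2.52 μT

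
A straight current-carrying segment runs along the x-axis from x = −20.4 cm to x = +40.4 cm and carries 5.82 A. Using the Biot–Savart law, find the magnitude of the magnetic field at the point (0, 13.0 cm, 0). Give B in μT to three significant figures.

For a finite straight segment, B = (μ₀I/4πd)(sinθ₁ + sinθ₂), where θ₁, θ₂ are the angles from the perpendicular to each end.
The perpendicular distance is d = 0.13 m; the end-offsets along the wire are a = 0.204 m and b = 0.404 m.
sinθ₁ = 0.204/√(0.204²+0.13²) = 0.8433; sinθ₂ = 0.404/√(0.404²+0.13²) = 0.9519.
B = (4π×10⁻⁷ × 5.82) / (4π × 0.13) × (0.8433 + 0.9519) = 8.04×10⁻⁶ T.

B ≈ 8.04 μT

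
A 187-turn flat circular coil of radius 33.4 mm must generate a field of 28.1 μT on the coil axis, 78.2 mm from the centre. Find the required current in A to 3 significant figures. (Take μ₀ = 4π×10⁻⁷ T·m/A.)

I ≈ 0.132 A

For an N-turn coil, B = Nμ₀IR²/[2(R²+z²)^(3/2)] with R = 0.0334 m, z = 0.0782 m, so I = 2B(R²+z²)^(3/2)/(Nμ₀R²) = 2 × 2.81×10⁻⁵ × 6.15×10⁻⁴ / (187 × 4π×10⁻⁷ × 0.001116) = 0.132 A.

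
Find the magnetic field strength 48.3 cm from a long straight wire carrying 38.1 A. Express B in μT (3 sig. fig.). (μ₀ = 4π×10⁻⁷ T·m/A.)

B ≈ 15.8 μT

For an infinitely long straight wire, B = μ₀I/(2πd).
B = (4π×10⁻⁷ × 38.1) / (2π × 0.483) = 1.58×10⁻⁵ T.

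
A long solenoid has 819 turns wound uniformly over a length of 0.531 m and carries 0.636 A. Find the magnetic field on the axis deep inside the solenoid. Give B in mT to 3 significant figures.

Inside a long solenoid, B = μ₀nI with n = 1542 turns/m.
B = 4π×10⁻⁷ × 1542 × 0.636 = 1.23×10⁻³ T.

B ≈ 1.23 mT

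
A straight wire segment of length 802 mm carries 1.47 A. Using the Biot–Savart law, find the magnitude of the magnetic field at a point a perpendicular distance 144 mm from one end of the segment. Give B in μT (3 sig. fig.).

For a finite straight segment, B = (μ₀I/4πd)(sinθ₁ + sinθ₂), where θ₁, θ₂ are the angles from the perpendicular to each end.
The perpendicular foot is at one end, so the two end-offsets along the wire are 0 and L = 0.802 m.
sinθ₁ = 0/√(0²+0.144²) = 0.0000; sinθ₂ = 0.802/√(0.802²+0.144²) = 0.9843.
B = (4π×10⁻⁷ × 1.47) / (4π × 0.144) × (0.0000 + 0.9843) = 1.00×10⁻⁶ T.

B ≈ 1.00 μT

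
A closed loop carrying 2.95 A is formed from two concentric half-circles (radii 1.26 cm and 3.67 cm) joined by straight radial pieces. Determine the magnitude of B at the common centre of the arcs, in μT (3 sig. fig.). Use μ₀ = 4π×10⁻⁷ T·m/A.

The radial connectors point toward the centre, so dl × r̂ = 0 and they contribute nothing.
Each semicircle gives μ₀I/(4R): inner arc 7.36×10⁻⁵ T, outer arc 2.53×10⁻⁵ T.
The two arcs carry current in opposite angular senses, so their fields oppose: B = |7.36×10⁻⁵ − 2.53×10⁻⁵| = 4.83×10⁻⁵ T.

B ≈ 48.3 μT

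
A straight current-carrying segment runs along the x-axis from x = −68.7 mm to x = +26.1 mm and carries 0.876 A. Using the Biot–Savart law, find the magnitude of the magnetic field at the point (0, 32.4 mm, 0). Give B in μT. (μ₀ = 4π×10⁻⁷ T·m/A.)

For a finite straight segment, B = (μ₀I/4πd)(sinθ₁ + sinθ₂), where θ₁, θ₂ are the angles from the perpendicular to each end.
The perpendicular distance is d = 0.0324 m; the end-offsets along the wire are a = 0.0687 m and b = 0.0261 m.
sinθ₁ = 0.0687/√(0.0687²+0.0324²) = 0.9045; sinθ₂ = 0.0261/√(0.0261²+0.0324²) = 0.6273.
B = (4π×10⁻⁷ × 0.876) / (4π × 0.0324) × (0.9045 + 0.6273) = 4.14×10⁻⁶ T.

B ≈ 4.14 μT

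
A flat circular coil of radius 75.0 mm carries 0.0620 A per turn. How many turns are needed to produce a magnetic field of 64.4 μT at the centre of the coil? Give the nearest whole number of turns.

For an N-turn coil, B = Nμ₀I/(2R). A single turn gives B₁ = 5.19×10⁻⁷ T with R = 0.075 m.
N = B/B₁ = 6.44×10⁻⁵ / 5.19×10⁻⁷ = 123.99.

N = 124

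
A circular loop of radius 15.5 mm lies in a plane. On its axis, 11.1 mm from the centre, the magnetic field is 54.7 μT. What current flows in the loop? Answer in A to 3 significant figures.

On the axis of a loop, B = μ₀IR²/[2(R²+z²)^(3/2)], so I = 2B(R²+z²)^(3/2)/(μ₀R²).
R² + z² = 0.0002402 + 0.0001232 = 0.0003635 m²; raised to 3/2 gives 6.93×10⁻⁶ m³.
I = 2 × 5.47×10⁻⁵ × 6.93×10⁻⁶ / (1.26×10⁻⁶ × 0.0002402) = 2.51 A.

I ≈ 2.51 A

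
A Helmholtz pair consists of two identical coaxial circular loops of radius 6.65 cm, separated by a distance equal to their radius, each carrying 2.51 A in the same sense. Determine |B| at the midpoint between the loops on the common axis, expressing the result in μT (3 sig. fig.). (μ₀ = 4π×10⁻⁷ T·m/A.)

Each loop contributes B = μ₀IR²/[2(R²+z²)^(3/2)] on the axis, with z measured from that loop.
Loop 1 (z = 0.03325 m): B₁ = 1.70×10⁻⁵ T. Loop 2 (z = 0.03325 m): B₂ = 1.70×10⁻⁵ T.
The fields add: B = B₁ + B₂ = 3.39×10⁻⁵ T.

B ≈ 33.9 μT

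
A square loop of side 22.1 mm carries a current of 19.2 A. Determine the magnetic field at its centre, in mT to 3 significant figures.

Each side is a finite straight segment at perpendicular distance d = a/(2 tan(π/4)) = 0.01105 m from the centre, with end-angles ±π/4.
One side contributes B₁ = (μ₀I/4πd)·2 sin(π/4) = 2.46×10⁻⁴ T.
All 4 sides add in the same direction: B = 4 × 2.46×10⁻⁴ = 9.83×10⁻⁴ T.

B ≈ 0.983 mT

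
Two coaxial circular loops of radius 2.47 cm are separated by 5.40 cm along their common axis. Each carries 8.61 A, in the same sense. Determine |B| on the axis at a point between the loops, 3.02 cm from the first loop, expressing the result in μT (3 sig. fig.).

B ≈ 137 μT

Each loop contributes B = μ₀IR²/[2(R²+z²)^(3/2)] on the axis, with z measured from that loop.
Loop 1 (z = 0.0302 m): B₁ = 5.56×10⁻⁵ T. Loop 2 (z = 0.0238 m): B₂ = 8.18×10⁻⁵ T.
The fields add: B = B₁ + B₂ = 1.37×10⁻⁴ T.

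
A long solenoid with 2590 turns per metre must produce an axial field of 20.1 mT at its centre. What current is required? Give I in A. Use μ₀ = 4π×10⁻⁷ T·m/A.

I ≈ 6.18 A

Inside a long solenoid B = μ₀nI with n = 2590 m⁻¹, so I = B/(μ₀n).
I = 2.01×10⁻² / (4π×10⁻⁷ × 2590) = 6.18 A.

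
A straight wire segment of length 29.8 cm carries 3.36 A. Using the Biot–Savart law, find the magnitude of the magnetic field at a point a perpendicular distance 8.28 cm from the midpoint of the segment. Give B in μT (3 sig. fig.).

For a finite straight segment, B = (μ₀I/4πd)(sinθ₁ + sinθ₂), where θ₁, θ₂ are the angles from the perpendicular to each end.
The perpendicular from the point meets the wire at its midpoint, so each end is L/2 = 0.149 m away along the wire.
sinθ₁ = 0.149/√(0.149²+0.0828²) = 0.8741; sinθ₂ = 0.149/√(0.149²+0.0828²) = 0.8741.
B = (4π×10⁻⁷ × 3.36) / (4π × 0.0828) × (0.8741 + 0.8741) = 7.09×10⁻⁶ T.

B ≈ 7.09 μT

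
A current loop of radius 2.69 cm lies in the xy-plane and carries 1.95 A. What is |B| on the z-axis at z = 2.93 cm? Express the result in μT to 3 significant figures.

On the axis of a circular loop, B = μ₀IR² / [2(R²+z²)^(3/2)].
R² + z² = (0.0269)² + (0.0293)² = 0.001582 m², and (R²+z²)^(3/2) = 6.29×10⁻⁵ m³.
B = (4π×10⁻⁷ × 1.95 × 0.0007236) / (2 × 6.29×10⁻⁵) = 1.41×10⁻⁵ T.

B ≈ 14.1 μT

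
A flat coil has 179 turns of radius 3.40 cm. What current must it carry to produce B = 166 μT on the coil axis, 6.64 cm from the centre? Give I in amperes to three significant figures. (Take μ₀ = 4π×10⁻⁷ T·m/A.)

For an N-turn coil, B = Nμ₀IR²/[2(R²+z²)^(3/2)] with R = 0.034 m, z = 0.0664 m, so I = 2B(R²+z²)^(3/2)/(Nμ₀R²) = 2 × 1.66×10⁻⁴ × 4.15×10⁻⁴ / (179 × 4π×10⁻⁷ × 0.001156) = 0.530 A.

I ≈ 0.530 A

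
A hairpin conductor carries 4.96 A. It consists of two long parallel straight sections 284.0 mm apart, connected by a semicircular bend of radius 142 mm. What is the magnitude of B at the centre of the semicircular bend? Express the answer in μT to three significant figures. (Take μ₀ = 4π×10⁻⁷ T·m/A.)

B ≈ 18.0 μT

The semicircular arc contributes B_arc = μ₀I·π/(4πR) = μ₀I/(4R) = 1.10×10⁻⁵ T.
Each semi-infinite lead is at perpendicular distance R = 0.142 m from the centre, with the perpendicular foot at its near end, so it contributes μ₀I/(4πR); both point the same way, together 6.99×10⁻⁶ T.
Arc and leads all point the same direction: B = 1.10×10⁻⁵ + 6.99×10⁻⁶ = 1.80×10⁻⁵ T.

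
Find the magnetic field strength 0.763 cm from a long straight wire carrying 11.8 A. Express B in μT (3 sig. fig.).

B ≈ 309 μT

For an infinitely long straight wire, B = μ₀I/(2πd).
B = (4π×10⁻⁷ × 11.8) / (2π × 0.00763) = 3.09×10⁻⁴ T.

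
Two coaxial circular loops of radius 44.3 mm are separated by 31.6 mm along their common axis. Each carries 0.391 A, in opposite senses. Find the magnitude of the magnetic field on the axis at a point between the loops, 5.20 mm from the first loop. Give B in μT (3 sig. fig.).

B ≈ 1.92 μT

Each loop contributes B = μ₀IR²/[2(R²+z²)^(3/2)] on the axis, with z measured from that loop.
Loop 1 (z = 0.0052 m): B₁ = 5.43×10⁻⁶ T. Loop 2 (z = 0.0264 m): B₂ = 3.52×10⁻⁶ T.
The fields oppose: B = |B₁ − B₂| = 1.92×10⁻⁶ T.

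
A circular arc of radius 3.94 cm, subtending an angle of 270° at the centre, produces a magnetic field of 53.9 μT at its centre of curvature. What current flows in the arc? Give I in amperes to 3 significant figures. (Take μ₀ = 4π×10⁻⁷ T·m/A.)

I ≈ 4.51 A

For a circular arc, B = μ₀Iφ/(4πR) with φ in radians; here φ = 4.712 rad.
So I = 4πRB/(μ₀φ) = 4π × 0.0394 × 5.39×10⁻⁵ / (4π×10⁻⁷ × 4.712) = 4.51 A.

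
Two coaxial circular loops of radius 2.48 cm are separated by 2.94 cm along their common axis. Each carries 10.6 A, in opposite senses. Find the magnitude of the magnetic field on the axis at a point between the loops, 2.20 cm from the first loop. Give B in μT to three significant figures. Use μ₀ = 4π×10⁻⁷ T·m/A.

B ≈ 124 μT

Each loop contributes B = μ₀IR²/[2(R²+z²)^(3/2)] on the axis, with z measured from that loop.
Loop 1 (z = 0.022 m): B₁ = 1.12×10⁻⁴ T. Loop 2 (z = 0.0074 m): B₂ = 2.36×10⁻⁴ T.
The fields oppose: B = |B₁ − B₂| = 1.24×10⁻⁴ T.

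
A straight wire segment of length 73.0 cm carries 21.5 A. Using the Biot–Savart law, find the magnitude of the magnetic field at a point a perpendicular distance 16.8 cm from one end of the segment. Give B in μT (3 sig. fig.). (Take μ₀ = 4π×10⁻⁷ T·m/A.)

B ≈ 12.5 μT

For a finite straight segment, B = (μ₀I/4πd)(sinθ₁ + sinθ₂), where θ₁, θ₂ are the angles from the perpendicular to each end.
The perpendicular foot is at one end, so the two end-offsets along the wire are 0 and L = 0.73 m.
sinθ₁ = 0/√(0²+0.168²) = 0.0000; sinθ₂ = 0.73/√(0.73²+0.168²) = 0.9745.
B = (4π×10⁻⁷ × 21.5) / (4π × 0.168) × (0.0000 + 0.9745) = 1.25×10⁻⁵ T.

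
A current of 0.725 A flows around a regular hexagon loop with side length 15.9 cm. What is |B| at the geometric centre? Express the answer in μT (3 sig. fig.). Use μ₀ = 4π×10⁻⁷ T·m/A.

B ≈ 3.16 μT

Each side is a finite straight segment at perpendicular distance d = a/(2 tan(π/6)) = 0.1377 m from the centre, with end-angles ±π/6.
One side contributes B₁ = (μ₀I/4πd)·2 sin(π/6) = 5.27×10⁻⁷ T.
All 6 sides add in the same direction: B = 6 × 5.27×10⁻⁷ = 3.16×10⁻⁶ T.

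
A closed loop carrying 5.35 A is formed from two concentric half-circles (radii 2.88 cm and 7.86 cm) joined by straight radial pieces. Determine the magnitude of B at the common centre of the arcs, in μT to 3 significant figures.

B ≈ 37.0 μT

The radial connectors point toward the centre, so dl × r̂ = 0 and they contribute nothing.
Each semicircle gives μ₀I/(4R): inner arc 5.84×10⁻⁵ T, outer arc 2.14×10⁻⁵ T.
The two arcs carry current in opposite angular senses, so their fields oppose: B = |5.84×10⁻⁵ − 2.14×10⁻⁵| = 3.70×10⁻⁵ T.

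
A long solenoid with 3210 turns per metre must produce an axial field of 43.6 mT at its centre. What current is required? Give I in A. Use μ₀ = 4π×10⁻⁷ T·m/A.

I ≈ 10.8 A

Inside a long solenoid B = μ₀nI with n = 3210 m⁻¹, so I = B/(μ₀n).
I = 4.36×10⁻² / (4π×10⁻⁷ × 3210) = 10.8 A.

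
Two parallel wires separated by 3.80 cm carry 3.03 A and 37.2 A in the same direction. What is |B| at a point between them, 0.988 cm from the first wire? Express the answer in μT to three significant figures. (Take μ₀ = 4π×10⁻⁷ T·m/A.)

Each long wire gives B = μ₀I/(2πd). Distances are d₁ = 0.00988 m and d₂ = 0.02812 m.
B₁ = 6.13×10⁻⁵ T, B₂ = 2.65×10⁻⁴ T.
Between parallel currents the two contributions point in opposite directions, so they subtract. B = |B₁ − B₂| = |6.13×10⁻⁵ − 2.65×10⁻⁴| = 2.03×10⁻⁴ T.

B ≈ 203 μT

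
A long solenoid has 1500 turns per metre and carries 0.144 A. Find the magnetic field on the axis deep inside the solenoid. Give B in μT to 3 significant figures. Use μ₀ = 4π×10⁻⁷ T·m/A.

Inside a long solenoid, B = μ₀nI with n = 1500 turns/m.
B = 4π×10⁻⁷ × 1500 × 0.144 = 2.71×10⁻⁴ T.

B ≈ 271 μT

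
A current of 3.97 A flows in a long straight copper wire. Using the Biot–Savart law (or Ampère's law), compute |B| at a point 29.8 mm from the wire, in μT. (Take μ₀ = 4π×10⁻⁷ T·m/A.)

For an infinitely long straight wire, B = μ₀I/(2πd).
B = (4π×10⁻⁷ × 3.97) / (2π × 0.0298) = 2.66×10⁻⁵ T.

B ≈ 26.6 μT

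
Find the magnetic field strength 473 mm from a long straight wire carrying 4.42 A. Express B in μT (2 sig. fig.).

B ≈ 1.9 μT

For an infinitely long straight wire, B = μ₀I/(2πd).
B = (4π×10⁻⁷ × 4.42) / (2π × 0.473) = 1.87×10⁻⁶ T.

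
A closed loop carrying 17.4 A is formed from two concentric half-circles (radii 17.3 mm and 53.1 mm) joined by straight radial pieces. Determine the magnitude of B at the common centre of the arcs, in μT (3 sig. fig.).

B ≈ 213 μT

The radial connectors point toward the centre, so dl × r̂ = 0 and they contribute nothing.
Each semicircle gives μ₀I/(4R): inner arc 3.16×10⁻⁴ T, outer arc 1.03×10⁻⁴ T.
The two arcs carry current in opposite angular senses, so their fields oppose: B = |3.16×10⁻⁴ − 1.03×10⁻⁴| = 2.13×10⁻⁴ T.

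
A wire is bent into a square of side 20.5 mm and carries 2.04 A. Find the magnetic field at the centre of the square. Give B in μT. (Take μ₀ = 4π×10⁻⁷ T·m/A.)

Each side is a finite straight segment at perpendicular distance d = a/(2 tan(π/4)) = 0.01025 m from the centre, with end-angles ±π/4.
One side contributes B₁ = (μ₀I/4πd)·2 sin(π/4) = 2.81×10⁻⁵ T.
All 4 sides add in the same direction: B = 4 × 2.81×10⁻⁵ = 1.13×10⁻⁴ T.

B ≈ 113 μT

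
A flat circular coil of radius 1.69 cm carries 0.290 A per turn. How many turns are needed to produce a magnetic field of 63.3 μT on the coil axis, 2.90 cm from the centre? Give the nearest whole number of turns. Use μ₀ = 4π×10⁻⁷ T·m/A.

For an N-turn coil, B = Nμ₀IR²/[2(R²+z²)^(3/2)]. A single turn gives B₁ = 1.38×10⁻⁶ T with R = 0.0169 m, z = 0.029 m.
N = B/B₁ = 6.33×10⁻⁵ / 1.38×10⁻⁶ = 46.00.

N = 46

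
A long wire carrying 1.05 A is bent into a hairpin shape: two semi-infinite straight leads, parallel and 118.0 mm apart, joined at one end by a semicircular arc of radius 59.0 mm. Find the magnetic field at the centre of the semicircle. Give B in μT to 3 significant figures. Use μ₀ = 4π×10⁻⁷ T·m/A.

B ≈ 9.15 μT

The semicircular arc contributes B_arc = μ₀I·π/(4πR) = μ₀I/(4R) = 5.59×10⁻⁶ T.
Each semi-infinite lead is at perpendicular distance R = 0.059 m from the centre, with the perpendicular foot at its near end, so it contributes μ₀I/(4πR); both point the same way, together 3.56×10⁻⁶ T.
Arc and leads all point the same direction: B = 5.59×10⁻⁶ + 3.56×10⁻⁶ = 9.15×10⁻⁶ T.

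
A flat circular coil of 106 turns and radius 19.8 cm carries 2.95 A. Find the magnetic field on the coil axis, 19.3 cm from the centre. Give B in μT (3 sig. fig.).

For an N-turn flat coil, B = Nμ₀IR²/[2(R²+z²)^(3/2)] with R = 0.198 m, z = 0.193 m.
B = 106 × 3.44×10⁻⁶ T = 3.64×10⁻⁴ T.

B ≈ 364 μT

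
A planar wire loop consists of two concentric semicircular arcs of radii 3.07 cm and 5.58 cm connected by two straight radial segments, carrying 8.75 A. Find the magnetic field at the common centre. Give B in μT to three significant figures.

B ≈ 40.3 μT

The radial connectors point toward the centre, so dl × r̂ = 0 and they contribute nothing.
Each semicircle gives μ₀I/(4R): inner arc 8.95×10⁻⁵ T, outer arc 4.93×10⁻⁵ T.
The two arcs carry current in opposite angular senses, so their fields oppose: B = |8.95×10⁻⁵ − 4.93×10⁻⁵| = 4.03×10⁻⁵ T.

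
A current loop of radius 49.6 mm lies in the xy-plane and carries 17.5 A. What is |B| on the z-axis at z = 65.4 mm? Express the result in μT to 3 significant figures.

On the axis of a circular loop, B = μ₀IR² / [2(R²+z²)^(3/2)].
R² + z² = (0.0496)² + (0.0654)² = 0.006737 m², and (R²+z²)^(3/2) = 5.53×10⁻⁴ m³.
B = (4π×10⁻⁷ × 17.5 × 0.00246) / (2 × 5.53×10⁻⁴) = 4.89×10⁻⁵ T.

B ≈ 48.9 μT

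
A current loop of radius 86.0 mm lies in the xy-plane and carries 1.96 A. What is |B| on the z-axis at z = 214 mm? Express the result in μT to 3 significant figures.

B ≈ 0.742 μT

On the axis of a circular loop, B = μ₀IR² / [2(R²+z²)^(3/2)].
R² + z² = (0.086)² + (0.214)² = 0.05319 m², and (R²+z²)^(3/2) = 1.23×10⁻² m³.
B = (4π×10⁻⁷ × 1.96 × 0.007396) / (2 × 1.23×10⁻²) = 7.42×10⁻⁷ T.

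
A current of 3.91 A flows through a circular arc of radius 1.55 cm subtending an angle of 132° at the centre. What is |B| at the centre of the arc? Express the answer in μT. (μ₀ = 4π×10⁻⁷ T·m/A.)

The Biot–Savart field of a circular arc at its centre is B = μ₀Iφ/(4πR), with φ = 2.304 rad.
B = (4π×10⁻⁷ × 3.91 × 2.304) / (4π × 0.0155) = 5.81×10⁻⁵ T.

B ≈ 58.1 μT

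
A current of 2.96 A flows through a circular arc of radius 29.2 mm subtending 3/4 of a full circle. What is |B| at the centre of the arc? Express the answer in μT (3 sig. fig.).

The Biot–Savart field of a circular arc at its centre is B = μ₀Iφ/(4πR), with φ = 4.712 rad.
B = (4π×10⁻⁷ × 2.96 × 4.712) / (4π × 0.0292) = 4.78×10⁻⁵ T.

B ≈ 47.8 μT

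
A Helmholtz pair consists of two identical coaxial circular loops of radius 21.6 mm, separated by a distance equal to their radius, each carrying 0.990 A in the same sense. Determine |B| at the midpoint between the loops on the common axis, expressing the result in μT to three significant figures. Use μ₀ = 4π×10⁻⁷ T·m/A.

Each loop contributes B = μ₀IR²/[2(R²+z²)^(3/2)] on the axis, with z measured from that loop.
Loop 1 (z = 0.0108 m): B₁ = 2.06×10⁻⁵ T. Loop 2 (z = 0.0108 m): B₂ = 2.06×10⁻⁵ T.
The fields add: B = B₁ + B₂ = 4.12×10⁻⁵ T.

B ≈ 41.2 μT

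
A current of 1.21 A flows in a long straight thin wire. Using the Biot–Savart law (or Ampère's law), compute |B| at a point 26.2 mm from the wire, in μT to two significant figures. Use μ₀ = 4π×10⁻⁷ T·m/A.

B ≈ 9.2 μT

For an infinitely long straight wire, B = μ₀I/(2πd).
B = (4π×10⁻⁷ × 1.21) / (2π × 0.0262) = 9.24×10⁻⁶ T.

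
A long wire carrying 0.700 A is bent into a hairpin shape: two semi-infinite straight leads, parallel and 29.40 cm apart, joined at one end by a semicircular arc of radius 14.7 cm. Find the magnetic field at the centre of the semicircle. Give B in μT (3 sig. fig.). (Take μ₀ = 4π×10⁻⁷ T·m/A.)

B ≈ 2.45 μT

The semicircular arc contributes B_arc = μ₀I·π/(4πR) = μ₀I/(4R) = 1.50×10⁻⁶ T.
Each semi-infinite lead is at perpendicular distance R = 0.147 m from the centre, with the perpendicular foot at its near end, so it contributes μ₀I/(4πR); both point the same way, together 9.52×10⁻⁷ T.
Arc and leads all point the same direction: B = 1.50×10⁻⁶ + 9.52×10⁻⁷ = 2.45×10⁻⁶ T.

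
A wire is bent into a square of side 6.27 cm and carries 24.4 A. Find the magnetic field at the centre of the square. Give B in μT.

B ≈ 440 μT

Each side is a finite straight segment at perpendicular distance d = a/(2 tan(π/4)) = 0.03135 m from the centre, with end-angles ±π/4.
One side contributes B₁ = (μ₀I/4πd)·2 sin(π/4) = 1.10×10⁻⁴ T.
All 4 sides add in the same direction: B = 4 × 1.10×10⁻⁴ = 4.40×10⁻⁴ T.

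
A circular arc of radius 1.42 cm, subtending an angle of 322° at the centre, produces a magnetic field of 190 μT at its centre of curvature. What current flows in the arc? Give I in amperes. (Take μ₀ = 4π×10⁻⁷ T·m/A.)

For a circular arc, B = μ₀Iφ/(4πR) with φ in radians; here φ = 5.62 rad.
So I = 4πRB/(μ₀φ) = 4π × 0.0142 × 1.90×10⁻⁴ / (4π×10⁻⁷ × 5.62) = 4.80 A.

I ≈ 4.80 A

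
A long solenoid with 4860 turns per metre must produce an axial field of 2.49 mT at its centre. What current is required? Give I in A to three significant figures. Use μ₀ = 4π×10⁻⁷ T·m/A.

Inside a long solenoid B = μ₀nI with n = 4860 m⁻¹, so I = B/(μ₀n).
I = 2.49×10⁻³ / (4π×10⁻⁷ × 4860) = 0.408 A.

I ≈ 0.408 A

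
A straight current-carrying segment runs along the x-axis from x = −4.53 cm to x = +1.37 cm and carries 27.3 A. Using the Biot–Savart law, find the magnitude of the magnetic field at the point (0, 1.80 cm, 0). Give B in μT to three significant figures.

For a finite straight segment, B = (μ₀I/4πd)(sinθ₁ + sinθ₂), where θ₁, θ₂ are the angles from the perpendicular to each end.
The perpendicular distance is d = 0.018 m; the end-offsets along the wire are a = 0.0453 m and b = 0.0137 m.
sinθ₁ = 0.0453/√(0.0453²+0.018²) = 0.9293; sinθ₂ = 0.0137/√(0.0137²+0.018²) = 0.6056.
B = (4π×10⁻⁷ × 27.3) / (4π × 0.018) × (0.9293 + 0.6056) = 2.33×10⁻⁴ T.

B ≈ 233 μT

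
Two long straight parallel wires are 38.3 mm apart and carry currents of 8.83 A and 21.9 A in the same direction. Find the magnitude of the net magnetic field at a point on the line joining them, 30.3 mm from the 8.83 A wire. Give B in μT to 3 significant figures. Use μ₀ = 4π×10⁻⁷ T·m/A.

B ≈ 489 μT

Each long wire gives B = μ₀I/(2πd). Distances are d₁ = 0.0303 m and d₂ = 0.008 m.
B₁ = 5.83×10⁻⁵ T, B₂ = 5.47×10⁻⁴ T.
Between parallel currents the two contributions point in opposite directions, so they subtract. B = |B₁ − B₂| = |5.83×10⁻⁵ − 5.47×10⁻⁴| = 4.89×10⁻⁴ T.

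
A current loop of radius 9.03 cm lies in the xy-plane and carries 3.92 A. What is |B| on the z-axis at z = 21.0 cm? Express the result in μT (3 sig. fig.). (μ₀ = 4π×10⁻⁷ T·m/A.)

On the axis of a circular loop, B = μ₀IR² / [2(R²+z²)^(3/2)].
R² + z² = (0.0903)² + (0.21)² = 0.05225 m², and (R²+z²)^(3/2) = 1.19×10⁻² m³.
B = (4π×10⁻⁷ × 3.92 × 0.008154) / (2 × 1.19×10⁻²) = 1.68×10⁻⁶ T.

B ≈ 1.68 μT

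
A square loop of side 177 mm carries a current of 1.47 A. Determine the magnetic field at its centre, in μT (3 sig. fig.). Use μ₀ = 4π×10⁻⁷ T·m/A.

Each side is a finite straight segment at perpendicular distance d = a/(2 tan(π/4)) = 0.0885 m from the centre, with end-angles ±π/4.
One side contributes B₁ = (μ₀I/4πd)·2 sin(π/4) = 2.35×10⁻⁶ T.
All 4 sides add in the same direction: B = 4 × 2.35×10⁻⁶ = 9.40×10⁻⁶ T.

B ≈ 9.40 μT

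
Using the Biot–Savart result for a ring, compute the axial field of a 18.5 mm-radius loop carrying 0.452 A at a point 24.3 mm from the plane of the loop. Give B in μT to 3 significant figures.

On the axis of a circular loop, B = μ₀IR² / [2(R²+z²)^(3/2)].
R² + z² = (0.0185)² + (0.0243)² = 0.0009327 m², and (R²+z²)^(3/2) = 2.85×10⁻⁵ m³.
B = (4π×10⁻⁷ × 0.452 × 0.0003422) / (2 × 2.85×10⁻⁵) = 3.41×10⁻⁶ T.

B ≈ 3.41 μT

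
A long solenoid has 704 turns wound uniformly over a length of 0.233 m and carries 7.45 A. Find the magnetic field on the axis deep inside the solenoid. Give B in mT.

B ≈ 28.3 mT

Inside a long solenoid, B = μ₀nI with n = 3021 turns/m.
B = 4π×10⁻⁷ × 3021 × 7.45 = 2.83×10⁻² T.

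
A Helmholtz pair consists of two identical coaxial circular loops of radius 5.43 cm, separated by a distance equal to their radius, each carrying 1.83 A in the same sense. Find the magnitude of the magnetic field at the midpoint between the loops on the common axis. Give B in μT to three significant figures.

Each loop contributes B = μ₀IR²/[2(R²+z²)^(3/2)] on the axis, with z measured from that loop.
Loop 1 (z = 0.02715 m): B₁ = 1.52×10⁻⁵ T. Loop 2 (z = 0.02715 m): B₂ = 1.52×10⁻⁵ T.
The fields add: B = B₁ + B₂ = 3.03×10⁻⁵ T.

B ≈ 30.3 μT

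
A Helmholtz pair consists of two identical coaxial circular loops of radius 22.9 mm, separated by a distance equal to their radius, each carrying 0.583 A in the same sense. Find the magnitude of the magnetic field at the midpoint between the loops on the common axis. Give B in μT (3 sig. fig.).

B ≈ 22.9 μT

Each loop contributes B = μ₀IR²/[2(R²+z²)^(3/2)] on the axis, with z measured from that loop.
Loop 1 (z = 0.01145 m): B₁ = 1.14×10⁻⁵ T. Loop 2 (z = 0.01145 m): B₂ = 1.14×10⁻⁵ T.
The fields add: B = B₁ + B₂ = 2.29×10⁻⁵ T.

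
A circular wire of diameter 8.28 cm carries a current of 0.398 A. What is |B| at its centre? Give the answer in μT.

At the centre of a circular loop the Biot–Savart law gives B = μ₀I/(2R) (so R = 0.0414 m).
B = (4π×10⁻⁷ × 0.398) / (2 × 0.0414) = 6.04×10⁻⁶ T.

B ≈ 6.04 μT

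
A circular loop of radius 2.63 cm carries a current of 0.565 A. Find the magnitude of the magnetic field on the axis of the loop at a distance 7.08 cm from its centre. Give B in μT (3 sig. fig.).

B ≈ 0.570 μT

On the axis of a circular loop, B = μ₀IR² / [2(R²+z²)^(3/2)].
R² + z² = (0.0263)² + (0.0708)² = 0.005704 m², and (R²+z²)^(3/2) = 4.31×10⁻⁴ m³.
B = (4π×10⁻⁷ × 0.565 × 0.0006917) / (2 × 4.31×10⁻⁴) = 5.70×10⁻⁷ T.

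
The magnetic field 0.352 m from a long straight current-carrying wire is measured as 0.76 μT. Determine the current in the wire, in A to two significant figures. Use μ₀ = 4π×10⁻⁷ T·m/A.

For a long straight wire B = μ₀I/(2πd), so I = 2πdB/μ₀.
I = 2π × 0.352 × 7.60×10⁻⁷ / (4π×10⁻⁷) = 1.34 A.

I ≈ 1.3 A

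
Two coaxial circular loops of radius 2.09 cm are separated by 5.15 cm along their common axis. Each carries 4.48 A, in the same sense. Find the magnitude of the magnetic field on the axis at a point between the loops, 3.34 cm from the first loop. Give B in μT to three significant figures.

Each loop contributes B = μ₀IR²/[2(R²+z²)^(3/2)] on the axis, with z measured from that loop.
Loop 1 (z = 0.0334 m): B₁ = 2.01×10⁻⁵ T. Loop 2 (z = 0.0181 m): B₂ = 5.82×10⁻⁵ T.
The fields add: B = B₁ + B₂ = 7.83×10⁻⁵ T.

B ≈ 78.3 μT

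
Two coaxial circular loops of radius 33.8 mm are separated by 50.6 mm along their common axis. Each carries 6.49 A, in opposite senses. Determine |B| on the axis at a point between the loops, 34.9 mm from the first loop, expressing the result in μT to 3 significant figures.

B ≈ 49.4 μT

Each loop contributes B = μ₀IR²/[2(R²+z²)^(3/2)] on the axis, with z measured from that loop.
Loop 1 (z = 0.0349 m): B₁ = 4.06×10⁻⁵ T. Loop 2 (z = 0.0157 m): B₂ = 9.00×10⁻⁵ T.
The fields oppose: B = |B₁ − B₂| = 4.94×10⁻⁵ T.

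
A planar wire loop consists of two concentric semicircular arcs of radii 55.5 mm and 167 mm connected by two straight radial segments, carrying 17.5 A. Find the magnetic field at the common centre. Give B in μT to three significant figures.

The radial connectors point toward the centre, so dl × r̂ = 0 and they contribute nothing.
Each semicircle gives μ₀I/(4R): inner arc 9.91×10⁻⁵ T, outer arc 3.29×10⁻⁵ T.
The two arcs carry current in opposite angular senses, so their fields oppose: B = |9.91×10⁻⁵ − 3.29×10⁻⁵| = 6.61×10⁻⁵ T.

B ≈ 66.1 μT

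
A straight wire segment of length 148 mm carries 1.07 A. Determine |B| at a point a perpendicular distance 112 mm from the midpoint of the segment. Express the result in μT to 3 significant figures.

For a finite straight segment, B = (μ₀I/4πd)(sinθ₁ + sinθ₂), where θ₁, θ₂ are the angles from the perpendicular to each end.
The perpendicular from the point meets the wire at its midpoint, so each end is L/2 = 0.074 m away along the wire.
sinθ₁ = 0.074/√(0.074²+0.112²) = 0.5513; sinθ₂ = 0.074/√(0.074²+0.112²) = 0.5513.
B = (4π×10⁻⁷ × 1.07) / (4π × 0.112) × (0.5513 + 0.5513) = 1.05×10⁻⁶ T.

B ≈ 1.05 μT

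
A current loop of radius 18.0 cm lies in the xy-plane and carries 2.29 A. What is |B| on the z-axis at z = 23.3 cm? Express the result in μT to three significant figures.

On the axis of a circular loop, B = μ₀IR² / [2(R²+z²)^(3/2)].
R² + z² = (0.18)² + (0.233)² = 0.08669 m², and (R²+z²)^(3/2) = 2.55×10⁻² m³.
B = (4π×10⁻⁷ × 2.29 × 0.0324) / (2 × 2.55×10⁻²) = 1.83×10⁻⁶ T.

B ≈ 1.83 μT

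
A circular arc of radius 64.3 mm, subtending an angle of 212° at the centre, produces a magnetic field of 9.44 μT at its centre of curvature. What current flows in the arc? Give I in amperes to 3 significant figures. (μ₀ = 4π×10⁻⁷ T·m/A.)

For a circular arc, B = μ₀Iφ/(4πR) with φ in radians; here φ = 3.7 rad.
So I = 4πRB/(μ₀φ) = 4π × 0.0643 × 9.44×10⁻⁶ / (4π×10⁻⁷ × 3.7) = 1.64 A.

I ≈ 1.64 A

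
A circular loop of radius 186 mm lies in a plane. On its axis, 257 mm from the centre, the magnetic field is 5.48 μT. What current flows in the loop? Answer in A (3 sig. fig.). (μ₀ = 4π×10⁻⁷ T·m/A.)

I ≈ 8.05 A

On the axis of a loop, B = μ₀IR²/[2(R²+z²)^(3/2)], so I = 2B(R²+z²)^(3/2)/(μ₀R²).
R² + z² = 0.0346 + 0.06605 = 0.1006 m²; raised to 3/2 gives 3.19×10⁻² m³.
I = 2 × 5.48×10⁻⁶ × 3.19×10⁻² / (1.26×10⁻⁶ × 0.0346) = 8.05 A.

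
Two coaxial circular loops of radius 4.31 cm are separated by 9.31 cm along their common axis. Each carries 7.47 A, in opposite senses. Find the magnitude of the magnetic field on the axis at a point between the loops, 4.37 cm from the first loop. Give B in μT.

B ≈ 6.76 μT

Each loop contributes B = μ₀IR²/[2(R²+z²)^(3/2)] on the axis, with z measured from that loop.
Loop 1 (z = 0.0437 m): B₁ = 3.77×10⁻⁵ T. Loop 2 (z = 0.0494 m): B₂ = 3.09×10⁻⁵ T.
The fields oppose: B = |B₁ − B₂| = 6.76×10⁻⁶ T.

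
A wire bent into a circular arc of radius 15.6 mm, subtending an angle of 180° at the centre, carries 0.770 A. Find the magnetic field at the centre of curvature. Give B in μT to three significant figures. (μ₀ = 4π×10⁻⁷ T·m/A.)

The Biot–Savart field of a circular arc at its centre is B = μ₀Iφ/(4πR), with φ = 3.142 rad.
B = (4π×10⁻⁷ × 0.770 × 3.142) / (4π × 0.0156) = 1.55×10⁻⁵ T.

B ≈ 15.5 μT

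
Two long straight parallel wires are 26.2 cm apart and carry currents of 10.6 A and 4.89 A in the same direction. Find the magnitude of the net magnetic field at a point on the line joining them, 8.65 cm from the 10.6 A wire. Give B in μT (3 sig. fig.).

B ≈ 18.9 μT

Each long wire gives B = μ₀I/(2πd). Distances are d₁ = 0.0865 m and d₂ = 0.1755 m.
B₁ = 2.45×10⁻⁵ T, B₂ = 5.57×10⁻⁶ T.
Between parallel currents the two contributions point in opposite directions, so they subtract. B = |B₁ − B₂| = |2.45×10⁻⁵ − 5.57×10⁻⁶| = 1.89×10⁻⁵ T.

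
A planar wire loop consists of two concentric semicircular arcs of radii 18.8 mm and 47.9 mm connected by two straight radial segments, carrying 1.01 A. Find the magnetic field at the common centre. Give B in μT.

The radial connectors point toward the centre, so dl × r̂ = 0 and they contribute nothing.
Each semicircle gives μ₀I/(4R): inner arc 1.69×10⁻⁵ T, outer arc 6.62×10⁻⁶ T.
The two arcs carry current in opposite angular senses, so their fields oppose: B = |1.69×10⁻⁵ − 6.62×10⁻⁶| = 1.03×10⁻⁵ T.

B ≈ 10.3 μT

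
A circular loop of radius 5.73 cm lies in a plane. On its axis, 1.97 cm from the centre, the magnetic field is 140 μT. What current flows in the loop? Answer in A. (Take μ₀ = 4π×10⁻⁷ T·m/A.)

On the axis of a loop, B = μ₀IR²/[2(R²+z²)^(3/2)], so I = 2B(R²+z²)^(3/2)/(μ₀R²).
R² + z² = 0.003283 + 0.0003881 = 0.003671 m²; raised to 3/2 gives 2.22×10⁻⁴ m³.
I = 2 × 1.40×10⁻⁴ × 2.22×10⁻⁴ / (1.26×10⁻⁶ × 0.003283) = 15.1 A.

I ≈ 15.1 A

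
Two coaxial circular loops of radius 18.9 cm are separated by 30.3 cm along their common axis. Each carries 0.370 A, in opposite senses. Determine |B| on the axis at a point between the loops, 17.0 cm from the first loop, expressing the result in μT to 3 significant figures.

Each loop contributes B = μ₀IR²/[2(R²+z²)^(3/2)] on the axis, with z measured from that loop.
Loop 1 (z = 0.17 m): B₁ = 5.06×10⁻⁷ T. Loop 2 (z = 0.133 m): B₂ = 6.73×10⁻⁷ T.
The fields oppose: B = |B₁ − B₂| = 1.67×10⁻⁷ T.

B ≈ 0.167 μT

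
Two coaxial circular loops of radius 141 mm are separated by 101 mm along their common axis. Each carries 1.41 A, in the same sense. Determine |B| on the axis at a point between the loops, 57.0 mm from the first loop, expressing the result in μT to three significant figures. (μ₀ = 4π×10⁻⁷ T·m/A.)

Each loop contributes B = μ₀IR²/[2(R²+z²)^(3/2)] on the axis, with z measured from that loop.
Loop 1 (z = 0.057 m): B₁ = 5.01×10⁻⁶ T. Loop 2 (z = 0.044 m): B₂ = 5.47×10⁻⁶ T.
The fields add: B = B₁ + B₂ = 1.05×10⁻⁵ T.

B ≈ 10.5 μT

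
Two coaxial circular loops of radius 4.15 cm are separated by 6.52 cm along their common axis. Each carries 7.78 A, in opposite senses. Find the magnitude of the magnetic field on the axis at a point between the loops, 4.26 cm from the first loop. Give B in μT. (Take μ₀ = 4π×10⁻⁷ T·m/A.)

Each loop contributes B = μ₀IR²/[2(R²+z²)^(3/2)] on the axis, with z measured from that loop.
Loop 1 (z = 0.0426 m): B₁ = 4.00×10⁻⁵ T. Loop 2 (z = 0.0226 m): B₂ = 7.98×10⁻⁵ T.
The fields oppose: B = |B₁ − B₂| = 3.98×10⁻⁵ T.

B ≈ 39.8 μT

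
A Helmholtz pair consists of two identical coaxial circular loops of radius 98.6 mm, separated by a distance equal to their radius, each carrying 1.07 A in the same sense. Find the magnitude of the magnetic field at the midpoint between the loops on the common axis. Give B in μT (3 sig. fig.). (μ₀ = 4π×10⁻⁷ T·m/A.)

Each loop contributes B = μ₀IR²/[2(R²+z²)^(3/2)] on the axis, with z measured from that loop.
Loop 1 (z = 0.0493 m): B₁ = 4.88×10⁻⁶ T. Loop 2 (z = 0.0493 m): B₂ = 4.88×10⁻⁶ T.
The fields add: B = B₁ + B₂ = 9.76×10⁻⁶ T.

B ≈ 9.76 μT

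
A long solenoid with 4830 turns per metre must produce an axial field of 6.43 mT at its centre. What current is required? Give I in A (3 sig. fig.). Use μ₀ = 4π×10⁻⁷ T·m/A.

I ≈ 1.06 A

Inside a long solenoid B = μ₀nI with n = 4830 m⁻¹, so I = B/(μ₀n).
I = 6.43×10⁻³ / (4π×10⁻⁷ × 4830) = 1.06 A.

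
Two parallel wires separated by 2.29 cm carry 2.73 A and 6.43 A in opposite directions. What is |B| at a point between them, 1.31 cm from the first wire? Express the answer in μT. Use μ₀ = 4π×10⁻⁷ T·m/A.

Each long wire gives B = μ₀I/(2πd). Distances are d₁ = 0.0131 m and d₂ = 0.0098 m.
B₁ = 4.17×10⁻⁵ T, B₂ = 1.31×10⁻⁴ T.
Between antiparallel currents both contributions point the same way, so they add. B = B₁ + B₂ = 4.17×10⁻⁵ + 1.31×10⁻⁴ = 1.73×10⁻⁴ T.

B ≈ 173 μT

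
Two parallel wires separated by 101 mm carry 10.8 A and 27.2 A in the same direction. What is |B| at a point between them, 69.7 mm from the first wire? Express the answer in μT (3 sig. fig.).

B ≈ 143 μT

Each long wire gives B = μ₀I/(2πd). Distances are d₁ = 0.0697 m and d₂ = 0.0313 m.
B₁ = 3.10×10⁻⁵ T, B₂ = 1.74×10⁻⁴ T.
Between parallel currents the two contributions point in opposite directions, so they subtract. B = |B₁ − B₂| = |3.10×10⁻⁵ − 1.74×10⁻⁴| = 1.43×10⁻⁴ T.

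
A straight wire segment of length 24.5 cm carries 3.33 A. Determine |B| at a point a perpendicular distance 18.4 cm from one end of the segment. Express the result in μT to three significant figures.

B ≈ 1.45 μT

For a finite straight segment, B = (μ₀I/4πd)(sinθ₁ + sinθ₂), where θ₁, θ₂ are the angles from the perpendicular to each end.
The perpendicular foot is at one end, so the two end-offsets along the wire are 0 and L = 0.245 m.
sinθ₁ = 0/√(0²+0.184²) = 0.0000; sinθ₂ = 0.245/√(0.245²+0.184²) = 0.7996.
B = (4π×10⁻⁷ × 3.33) / (4π × 0.184) × (0.0000 + 0.7996) = 1.45×10⁻⁶ T.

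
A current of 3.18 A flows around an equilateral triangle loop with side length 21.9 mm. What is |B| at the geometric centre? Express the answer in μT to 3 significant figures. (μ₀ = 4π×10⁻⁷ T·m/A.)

Each side is a finite straight segment at perpendicular distance d = a/(2 tan(π/3)) = 0.006322 m from the centre, with end-angles ±π/3.
One side contributes B₁ = (μ₀I/4πd)·2 sin(π/3) = 8.71×10⁻⁵ T.
All 3 sides add in the same direction: B = 3 × 8.71×10⁻⁵ = 2.61×10⁻⁴ T.

B ≈ 261 μT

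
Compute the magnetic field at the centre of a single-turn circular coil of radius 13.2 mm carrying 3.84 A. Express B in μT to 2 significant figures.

B ≈ 180 μT

At the centre of a circular loop the Biot–Savart law gives B = μ₀I/(2R).
B = (4π×10⁻⁷ × 3.84) / (2 × 0.0132) = 1.83×10⁻⁴ T.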